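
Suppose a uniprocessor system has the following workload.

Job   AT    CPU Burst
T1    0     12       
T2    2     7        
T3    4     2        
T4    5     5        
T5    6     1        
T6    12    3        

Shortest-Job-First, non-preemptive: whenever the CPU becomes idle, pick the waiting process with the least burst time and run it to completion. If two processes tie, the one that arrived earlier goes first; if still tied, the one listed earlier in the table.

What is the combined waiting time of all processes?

52

Timeline: | T1 0-12 | T5 12-13 | T3 13-15 | T6 15-18 | T4 18-23 | T2 23-30 |
Completion: T1=12  T2=30  T3=15  T4=23  T5=13  T6=18
Turnaround (C−A): T1=12  T2=28  T3=11  T4=18  T5=7  T6=6
Waiting = turnaround − burst: T1=0, T2=21, T3=9, T4=13, T5=6, T6=3
Total waiting = 0 + 21 + 9 + 13 + 6 + 3 = 52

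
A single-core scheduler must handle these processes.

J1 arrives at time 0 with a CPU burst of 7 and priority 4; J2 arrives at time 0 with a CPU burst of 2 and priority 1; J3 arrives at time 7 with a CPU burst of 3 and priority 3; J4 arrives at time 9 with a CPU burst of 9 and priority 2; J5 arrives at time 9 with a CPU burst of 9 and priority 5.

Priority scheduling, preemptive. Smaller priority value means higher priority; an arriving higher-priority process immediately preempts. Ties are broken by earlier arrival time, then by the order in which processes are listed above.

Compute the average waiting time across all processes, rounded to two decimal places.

7.00

Gantt: | J2 0-2 | J1 2-7 | J3 7-9 | J4 9-18 | J3 18-19 | J1 19-21 | J5 21-30 |
Completion: J1=21  J2=2  J3=19  J4=18  J5=30
Turnaround (C−A): J1=21  J2=2  J3=12  J4=9  J5=21
Waiting times: J1=14, J2=0, J3=9, J4=0, J5=12
Average waiting = (14+0+9+0+12) / 5 = 35/5 = 7.00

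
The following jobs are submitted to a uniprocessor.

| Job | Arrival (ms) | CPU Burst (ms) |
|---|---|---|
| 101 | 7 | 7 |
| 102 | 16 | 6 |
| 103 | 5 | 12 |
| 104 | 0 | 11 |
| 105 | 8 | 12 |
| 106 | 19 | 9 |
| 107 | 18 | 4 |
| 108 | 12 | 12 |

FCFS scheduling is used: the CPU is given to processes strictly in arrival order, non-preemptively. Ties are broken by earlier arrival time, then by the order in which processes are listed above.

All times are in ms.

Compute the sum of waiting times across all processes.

Gantt: | 104 0-11 | 103 11-23 | 101 23-30 | 105 30-42 | 108 42-54 | 102 54-60 | 107 60-64 | 106 64-73 |
Completion: 101=30  102=60  103=23  104=11  105=42  106=73  107=64  108=54
Waiting = turnaround − burst: 101=16, 102=38, 103=6, 104=0, 105=22, 106=45, 107=42, 108=30
Total waiting = 16 + 38 + 6 + 0 + 22 + 45 + 42 + 30 = 199

199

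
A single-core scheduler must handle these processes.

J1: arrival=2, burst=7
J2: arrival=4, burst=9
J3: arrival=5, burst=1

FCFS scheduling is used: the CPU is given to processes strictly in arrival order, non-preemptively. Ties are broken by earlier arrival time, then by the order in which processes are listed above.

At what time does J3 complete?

Gantt: | idle 0-2 | J1 2-9 | J2 9-18 | J3 18-19 |
Completion: J1=9  J2=18  J3=19

19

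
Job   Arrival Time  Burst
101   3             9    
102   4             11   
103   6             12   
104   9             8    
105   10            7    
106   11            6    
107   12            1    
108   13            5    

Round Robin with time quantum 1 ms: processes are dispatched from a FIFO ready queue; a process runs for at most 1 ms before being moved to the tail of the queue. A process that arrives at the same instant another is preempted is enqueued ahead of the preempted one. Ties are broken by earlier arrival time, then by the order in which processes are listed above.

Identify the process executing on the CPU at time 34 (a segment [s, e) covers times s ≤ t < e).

101

Gantt: | idle 0-3 | 101 3-4 | 102 4-5 | 101 5-6 | 102 6-7 | 103 7-8 | 101 8-9 | 102 9-10 | 103 10-11 | 104 11-12 | 101 12-13 | 105 13-14 | 102 14-15 | 106 15-16 | 103 16-17 | 107 17-18 | 104 18-19 | 108 19-20 | 101 20-21 | 105 21-22 | 102 22-23 | 106 23-24 | 103 24-25 | 104 25-26 | 108 26-27 | 101 27-28 | 105 28-29 | 102 29-30 | 106 30-31 | 103 31-32 | 104 32-33 | 108 33-34 | 101 34-35 | 105 35-36 | 102 36-37 | 106 37-38 | 103 38-39 | 104 39-40 | 108 40-41 | 101 41-42 | 105 42-43 | 102 43-44 | 106 44-45 | 103 45-46 | 104 46-47 | 108 47-48 | 101 48-49 | 105 49-50 | 102 50-51 | 106 51-52 | 103 52-53 | 104 53-54 | 105 54-55 | 102 55-56 | 103 56-57 | 104 57-58 | 102 58-59 | 103 59-62 |
Completion: 101=49  102=59  103=62  104=58  105=55  106=52  107=18  108=48
Turnaround (C−A): 101=46  102=55  103=56  104=49  105=45  106=41  107=6  108=35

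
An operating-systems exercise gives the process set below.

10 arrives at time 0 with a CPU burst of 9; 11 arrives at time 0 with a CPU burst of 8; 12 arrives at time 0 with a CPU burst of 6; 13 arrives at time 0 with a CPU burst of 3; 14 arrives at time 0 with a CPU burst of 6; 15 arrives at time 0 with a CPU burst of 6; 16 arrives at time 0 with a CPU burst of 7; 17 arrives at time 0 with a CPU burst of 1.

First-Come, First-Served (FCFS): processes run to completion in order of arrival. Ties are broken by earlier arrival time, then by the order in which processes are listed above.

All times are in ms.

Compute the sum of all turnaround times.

236

Timeline: | 10 0-9 | 11 9-17 | 12 17-23 | 13 23-26 | 14 26-32 | 15 32-38 | 16 38-45 | 17 45-46 |
Completion: 10=9  11=17  12=23  13=26  14=32  15=38  16=45  17=46
Turnaround (C−A): 10=9  11=17  12=23  13=26  14=32  15=38  16=45  17=46
Turnaround = completion − arrival: 10=9, 11=17, 12=23, 13=26, 14=32, 15=38, 16=45, 17=46
Total turnaround = 9 + 17 + 23 + 26 + 32 + 38 + 45 + 46 = 236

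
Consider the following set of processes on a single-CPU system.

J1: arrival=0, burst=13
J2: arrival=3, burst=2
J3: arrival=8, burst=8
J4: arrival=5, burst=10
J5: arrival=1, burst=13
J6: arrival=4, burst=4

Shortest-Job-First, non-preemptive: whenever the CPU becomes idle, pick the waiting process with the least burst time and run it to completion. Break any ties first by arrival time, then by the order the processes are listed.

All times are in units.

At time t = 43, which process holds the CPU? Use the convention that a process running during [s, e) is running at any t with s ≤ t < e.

Gantt: | J1 0-13 | J2 13-15 | J6 15-19 | J3 19-27 | J4 27-37 | J5 37-50 |
Completion: J1=13  J2=15  J3=27  J4=37  J5=50  J6=19
Turnaround (C−A): J1=13  J2=12  J3=19  J4=32  J5=49  J6=15

J5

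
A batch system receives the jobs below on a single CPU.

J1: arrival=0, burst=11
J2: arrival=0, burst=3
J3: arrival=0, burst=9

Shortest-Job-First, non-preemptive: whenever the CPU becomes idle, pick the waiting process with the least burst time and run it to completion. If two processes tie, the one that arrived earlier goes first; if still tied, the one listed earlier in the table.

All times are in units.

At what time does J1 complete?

Timeline: | J2 0-3 | J3 3-12 | J1 12-23 |
Completion: J1=23  J2=3  J3=12
Turnaround (C−A): J1=23  J2=3  J3=12

23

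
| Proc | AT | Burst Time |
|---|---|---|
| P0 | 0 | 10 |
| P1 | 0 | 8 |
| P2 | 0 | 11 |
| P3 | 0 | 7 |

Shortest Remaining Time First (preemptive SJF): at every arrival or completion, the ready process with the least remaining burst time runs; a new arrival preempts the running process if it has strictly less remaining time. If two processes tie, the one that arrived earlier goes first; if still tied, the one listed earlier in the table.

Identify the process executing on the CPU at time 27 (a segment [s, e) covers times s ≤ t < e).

Timeline: | P3 0-7 | P1 7-15 | P0 15-25 | P2 25-36 |
Completion: P0=25  P1=15  P2=36  P3=7
Turnaround (C−A): P0=25  P1=15  P2=36  P3=7

P2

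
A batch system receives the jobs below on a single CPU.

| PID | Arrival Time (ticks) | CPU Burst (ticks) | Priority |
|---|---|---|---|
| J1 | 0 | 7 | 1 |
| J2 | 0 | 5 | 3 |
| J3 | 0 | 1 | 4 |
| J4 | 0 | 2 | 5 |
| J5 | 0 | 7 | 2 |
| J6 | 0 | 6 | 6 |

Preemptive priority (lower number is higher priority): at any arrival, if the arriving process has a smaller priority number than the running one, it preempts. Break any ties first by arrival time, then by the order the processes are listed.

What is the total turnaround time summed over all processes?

110

Gantt: | J1 0-7 | J5 7-14 | J2 14-19 | J3 19-20 | J4 20-22 | J6 22-28 |
Completion: J1=7  J2=19  J3=20  J4=22  J5=14  J6=28
Turnaround (C−A): J1=7  J2=19  J3=20  J4=22  J5=14  J6=28
Turnaround = completion − arrival: J1=7, J2=19, J3=20, J4=22, J5=14, J6=28
Total turnaround = 7 + 19 + 20 + 22 + 14 + 28 = 110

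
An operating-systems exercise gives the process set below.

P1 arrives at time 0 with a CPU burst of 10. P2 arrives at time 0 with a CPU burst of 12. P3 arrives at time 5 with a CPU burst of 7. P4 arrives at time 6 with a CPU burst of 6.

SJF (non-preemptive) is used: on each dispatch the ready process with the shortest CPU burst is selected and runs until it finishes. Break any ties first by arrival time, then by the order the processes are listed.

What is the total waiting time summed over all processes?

Timeline: | P1 0-10 | P4 10-16 | P3 16-23 | P2 23-35 |
Completion: P1=10  P2=35  P3=23  P4=16
Turnaround (C−A): P1=10  P2=35  P3=18  P4=10
Waiting = turnaround − burst: P1=0, P2=23, P3=11, P4=4
Total waiting = 0 + 23 + 11 + 4 = 38

38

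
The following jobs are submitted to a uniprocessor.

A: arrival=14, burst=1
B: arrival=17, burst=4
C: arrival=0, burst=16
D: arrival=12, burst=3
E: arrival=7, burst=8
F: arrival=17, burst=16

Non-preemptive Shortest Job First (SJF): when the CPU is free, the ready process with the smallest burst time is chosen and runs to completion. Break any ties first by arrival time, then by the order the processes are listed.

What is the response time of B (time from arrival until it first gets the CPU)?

Timeline: | C 0-16 | A 16-17 | D 17-20 | B 20-24 | E 24-32 | F 32-48 |
Completion: A=17  B=24  C=16  D=20  E=32  F=48
Turnaround (C−A): A=3  B=7  C=16  D=8  E=25  F=31
Response(B) = first start − arrival = 20 − 17 = 3

3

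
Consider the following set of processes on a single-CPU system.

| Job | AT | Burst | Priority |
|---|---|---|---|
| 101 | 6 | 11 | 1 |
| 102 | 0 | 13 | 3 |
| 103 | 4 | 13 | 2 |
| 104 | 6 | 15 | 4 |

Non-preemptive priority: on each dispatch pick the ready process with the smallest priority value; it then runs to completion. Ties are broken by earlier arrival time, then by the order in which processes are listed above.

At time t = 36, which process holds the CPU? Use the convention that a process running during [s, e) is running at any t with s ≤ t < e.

Timeline: | 102 0-13 | 101 13-24 | 103 24-37 | 104 37-52 |
Completion: 101=24  102=13  103=37  104=52
Turnaround (C−A): 101=18  102=13  103=33  104=46

103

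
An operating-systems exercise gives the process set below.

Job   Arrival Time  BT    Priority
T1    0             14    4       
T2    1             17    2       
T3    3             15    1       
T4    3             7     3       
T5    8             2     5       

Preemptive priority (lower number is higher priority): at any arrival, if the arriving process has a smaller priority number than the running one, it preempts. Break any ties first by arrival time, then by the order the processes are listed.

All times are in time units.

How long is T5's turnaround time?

47

Schedule: | T1 0-1 | T2 1-3 | T3 3-18 | T2 18-33 | T4 33-40 | T1 40-53 | T5 53-55 |
Completion: T1=53  T2=33  T3=18  T4=40  T5=55
Turnaround (C−A): T1=53  T2=32  T3=15  T4=37  T5=47
Turnaround(T5) = completion − arrival = 55 − 8 = 47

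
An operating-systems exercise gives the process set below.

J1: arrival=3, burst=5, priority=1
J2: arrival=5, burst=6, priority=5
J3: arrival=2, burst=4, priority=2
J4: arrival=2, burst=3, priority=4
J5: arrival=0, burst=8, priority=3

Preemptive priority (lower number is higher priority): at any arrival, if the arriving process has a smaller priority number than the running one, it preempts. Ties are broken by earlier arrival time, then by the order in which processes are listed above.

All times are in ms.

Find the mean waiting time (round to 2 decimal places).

Schedule: | J5 0-2 | J3 2-3 | J1 3-8 | J3 8-11 | J5 11-17 | J4 17-20 | J2 20-26 |
Completion: J1=8  J2=26  J3=11  J4=20  J5=17
Waiting times: J1=0, J2=15, J3=5, J4=15, J5=9
Average waiting = (0+15+5+15+9) / 5 = 44/5 = 8.80

8.80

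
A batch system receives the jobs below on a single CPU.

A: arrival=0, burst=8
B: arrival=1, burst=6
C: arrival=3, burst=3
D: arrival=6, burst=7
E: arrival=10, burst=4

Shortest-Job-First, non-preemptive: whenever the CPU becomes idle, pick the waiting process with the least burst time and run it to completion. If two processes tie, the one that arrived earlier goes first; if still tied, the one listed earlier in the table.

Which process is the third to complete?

Timeline: | A 0-8 | C 8-11 | E 11-15 | B 15-21 | D 21-28 |
Completion: A=8  B=21  C=11  D=28  E=15
Turnaround (C−A): A=8  B=20  C=8  D=22  E=5
Finish order: A → C → E → B → D

E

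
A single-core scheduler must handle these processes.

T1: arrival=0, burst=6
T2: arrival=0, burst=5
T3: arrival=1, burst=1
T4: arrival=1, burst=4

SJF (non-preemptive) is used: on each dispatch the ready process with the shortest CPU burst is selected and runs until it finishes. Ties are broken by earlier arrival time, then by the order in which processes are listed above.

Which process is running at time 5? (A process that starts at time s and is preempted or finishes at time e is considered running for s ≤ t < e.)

T3

Gantt: | T2 0-5 | T3 5-6 | T4 6-10 | T1 10-16 |
Completion: T1=16  T2=5  T3=6  T4=10
Turnaround (C−A): T1=16  T2=5  T3=5  T4=9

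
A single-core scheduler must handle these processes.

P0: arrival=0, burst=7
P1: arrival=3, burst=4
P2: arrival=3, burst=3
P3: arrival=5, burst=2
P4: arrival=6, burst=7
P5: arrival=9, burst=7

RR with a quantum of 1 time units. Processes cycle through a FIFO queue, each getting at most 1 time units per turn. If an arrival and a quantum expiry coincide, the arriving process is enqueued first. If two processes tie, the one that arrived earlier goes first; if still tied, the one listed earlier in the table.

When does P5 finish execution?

Gantt: | P0 0-3 | P1 3-4 | P2 4-5 | P0 5-6 | P1 6-7 | P3 7-8 | P2 8-9 | P4 9-10 | P0 10-11 | P1 11-12 | P3 12-13 | P5 13-14 | P2 14-15 | P4 15-16 | P0 16-17 | P1 17-18 | P5 18-19 | P4 19-20 | P0 20-21 | P5 21-22 | P4 22-23 | P5 23-24 | P4 24-25 | P5 25-26 | P4 26-27 | P5 27-28 | P4 28-29 | P5 29-30 |
Completion: P0=21  P1=18  P2=15  P3=13  P4=29  P5=30
Turnaround (C−A): P0=21  P1=15  P2=12  P3=8  P4=23  P5=21

30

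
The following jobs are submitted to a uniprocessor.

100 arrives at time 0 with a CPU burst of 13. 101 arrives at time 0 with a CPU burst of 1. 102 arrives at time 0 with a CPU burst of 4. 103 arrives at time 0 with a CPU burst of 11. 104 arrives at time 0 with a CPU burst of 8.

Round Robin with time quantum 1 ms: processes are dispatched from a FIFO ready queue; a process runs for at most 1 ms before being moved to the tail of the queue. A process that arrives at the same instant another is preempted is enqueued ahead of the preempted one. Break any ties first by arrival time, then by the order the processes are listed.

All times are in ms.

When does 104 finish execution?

29

Gantt: | 100 0-1 | 101 1-2 | 102 2-3 | 103 3-4 | 104 4-5 | 100 5-6 | 102 6-7 | 103 7-8 | 104 8-9 | 100 9-10 | 102 10-11 | 103 11-12 | 104 12-13 | 100 13-14 | 102 14-15 | 103 15-16 | 104 16-17 | 100 17-18 | 103 18-19 | 104 19-20 | 100 20-21 | 103 21-22 | 104 22-23 | 100 23-24 | 103 24-25 | 104 25-26 | 100 26-27 | 103 27-28 | 104 28-29 | 100 29-30 | 103 30-31 | 100 31-32 | 103 32-33 | 100 33-34 | 103 34-35 | 100 35-37 |
Completion: 100=37  101=2  102=15  103=35  104=29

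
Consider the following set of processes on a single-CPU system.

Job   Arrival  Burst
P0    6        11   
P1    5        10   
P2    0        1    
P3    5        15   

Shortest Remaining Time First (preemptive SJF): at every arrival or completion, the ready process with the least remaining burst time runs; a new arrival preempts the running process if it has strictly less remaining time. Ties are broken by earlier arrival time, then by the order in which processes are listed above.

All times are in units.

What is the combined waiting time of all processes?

30

Schedule: | P2 0-1 | idle 1-5 | P1 5-15 | P0 15-26 | P3 26-41 |
Completion: P0=26  P1=15  P2=1  P3=41
Turnaround (C−A): P0=20  P1=10  P2=1  P3=36
Waiting = turnaround − burst: P0=9, P1=0, P2=0, P3=21
Total waiting = 9 + 0 + 0 + 21 = 30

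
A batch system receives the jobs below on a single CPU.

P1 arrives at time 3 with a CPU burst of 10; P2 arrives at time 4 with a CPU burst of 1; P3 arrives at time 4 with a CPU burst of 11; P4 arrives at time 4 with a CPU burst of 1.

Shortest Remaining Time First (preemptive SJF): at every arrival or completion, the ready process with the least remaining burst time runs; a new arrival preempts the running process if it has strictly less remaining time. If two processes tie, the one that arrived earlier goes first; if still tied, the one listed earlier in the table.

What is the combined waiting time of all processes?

Gantt: | idle 0-3 | P1 3-4 | P2 4-5 | P4 5-6 | P1 6-15 | P3 15-26 |
Completion: P1=15  P2=5  P3=26  P4=6
Waiting = turnaround − burst: P1=2, P2=0, P3=11, P4=1
Total waiting = 2 + 0 + 11 + 1 = 14

14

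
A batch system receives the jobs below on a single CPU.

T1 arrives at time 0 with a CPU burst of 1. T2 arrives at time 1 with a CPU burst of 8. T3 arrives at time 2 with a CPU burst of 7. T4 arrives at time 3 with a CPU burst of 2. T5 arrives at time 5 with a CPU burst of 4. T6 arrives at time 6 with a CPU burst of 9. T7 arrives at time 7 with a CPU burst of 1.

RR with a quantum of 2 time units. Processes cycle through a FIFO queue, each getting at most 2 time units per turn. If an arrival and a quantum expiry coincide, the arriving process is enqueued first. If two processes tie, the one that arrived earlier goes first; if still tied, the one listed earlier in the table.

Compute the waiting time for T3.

Timeline: | T1 0-1 | T2 1-3 | T3 3-5 | T4 5-7 | T2 7-9 | T5 9-11 | T3 11-13 | T6 13-15 | T7 15-16 | T2 16-18 | T5 18-20 | T3 20-22 | T6 22-24 | T2 24-26 | T3 26-27 | T6 27-32 |
Completion: T1=1  T2=26  T3=27  T4=7  T5=20  T6=32  T7=16
Turnaround (C−A): T1=1  T2=25  T3=25  T4=4  T5=15  T6=26  T7=9
Waiting(T3) = turnaround − burst = 25 − 7 = 18

18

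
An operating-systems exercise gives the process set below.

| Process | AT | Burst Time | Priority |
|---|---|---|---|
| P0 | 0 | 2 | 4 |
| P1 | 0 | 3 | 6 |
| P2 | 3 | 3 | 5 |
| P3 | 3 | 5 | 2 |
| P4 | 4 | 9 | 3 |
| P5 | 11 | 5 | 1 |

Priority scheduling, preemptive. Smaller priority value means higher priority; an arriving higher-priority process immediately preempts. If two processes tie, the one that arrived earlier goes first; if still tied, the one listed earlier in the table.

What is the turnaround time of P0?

Timeline: | P0 0-2 | P1 2-3 | P3 3-8 | P4 8-11 | P5 11-16 | P4 16-22 | P2 22-25 | P1 25-27 |
Completion: P0=2  P1=27  P2=25  P3=8  P4=22  P5=16
Turnaround (C−A): P0=2  P1=27  P2=22  P3=5  P4=18  P5=5
Turnaround(P0) = completion − arrival = 2 − 0 = 2

2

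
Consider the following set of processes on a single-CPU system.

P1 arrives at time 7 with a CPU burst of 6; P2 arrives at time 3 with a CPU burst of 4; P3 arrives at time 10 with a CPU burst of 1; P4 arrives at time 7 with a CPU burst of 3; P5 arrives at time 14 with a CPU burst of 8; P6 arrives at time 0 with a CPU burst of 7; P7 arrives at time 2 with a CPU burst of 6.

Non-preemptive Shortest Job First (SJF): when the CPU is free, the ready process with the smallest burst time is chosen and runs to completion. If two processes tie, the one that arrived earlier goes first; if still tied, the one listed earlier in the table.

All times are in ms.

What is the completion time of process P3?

11

Timeline: | P6 0-7 | P4 7-10 | P3 10-11 | P2 11-15 | P7 15-21 | P1 21-27 | P5 27-35 |
Completion: P1=27  P2=15  P3=11  P4=10  P5=35  P6=7  P7=21
Turnaround (C−A): P1=20  P2=12  P3=1  P4=3  P5=21  P6=7  P7=19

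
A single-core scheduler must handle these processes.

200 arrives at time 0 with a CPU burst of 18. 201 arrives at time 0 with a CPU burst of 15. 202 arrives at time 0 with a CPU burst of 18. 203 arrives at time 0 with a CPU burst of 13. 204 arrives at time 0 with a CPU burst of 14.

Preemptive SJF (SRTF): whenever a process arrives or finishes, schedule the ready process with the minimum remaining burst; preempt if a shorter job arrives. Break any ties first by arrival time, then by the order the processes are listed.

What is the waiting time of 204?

Gantt: | 203 0-13 | 204 13-27 | 201 27-42 | 200 42-60 | 202 60-78 |
Completion: 200=60  201=42  202=78  203=13  204=27
Waiting(204) = turnaround − burst = 27 − 14 = 13

13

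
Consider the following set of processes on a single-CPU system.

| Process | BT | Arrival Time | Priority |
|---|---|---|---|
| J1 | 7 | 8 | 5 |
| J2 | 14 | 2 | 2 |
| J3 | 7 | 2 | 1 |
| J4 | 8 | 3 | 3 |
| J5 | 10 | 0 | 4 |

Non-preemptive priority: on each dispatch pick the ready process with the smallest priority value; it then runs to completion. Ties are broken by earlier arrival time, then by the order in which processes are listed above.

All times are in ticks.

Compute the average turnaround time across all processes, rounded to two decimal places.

25.60

Schedule: | J5 0-10 | J3 10-17 | J2 17-31 | J4 31-39 | J1 39-46 |
Completion: J1=46  J2=31  J3=17  J4=39  J5=10
Turnaround times: J1=38, J2=29, J3=15, J4=36, J5=10
Average turnaround = (38+29+15+36+10) / 5 = 128/5 = 25.60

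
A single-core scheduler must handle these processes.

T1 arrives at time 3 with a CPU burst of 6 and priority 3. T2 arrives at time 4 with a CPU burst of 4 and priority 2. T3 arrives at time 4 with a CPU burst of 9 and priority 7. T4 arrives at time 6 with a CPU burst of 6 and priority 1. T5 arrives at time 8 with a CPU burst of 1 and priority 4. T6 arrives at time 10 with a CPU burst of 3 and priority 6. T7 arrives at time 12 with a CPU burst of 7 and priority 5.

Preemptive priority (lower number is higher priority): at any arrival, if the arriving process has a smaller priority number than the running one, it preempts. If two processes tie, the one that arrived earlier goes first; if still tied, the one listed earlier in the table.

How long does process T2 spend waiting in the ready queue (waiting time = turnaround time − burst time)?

6

Timeline: | idle 0-3 | T1 3-4 | T2 4-6 | T4 6-12 | T2 12-14 | T1 14-19 | T5 19-20 | T7 20-27 | T6 27-30 | T3 30-39 |
Completion: T1=19  T2=14  T3=39  T4=12  T5=20  T6=30  T7=27
Waiting(T2) = turnaround − burst = 10 − 4 = 6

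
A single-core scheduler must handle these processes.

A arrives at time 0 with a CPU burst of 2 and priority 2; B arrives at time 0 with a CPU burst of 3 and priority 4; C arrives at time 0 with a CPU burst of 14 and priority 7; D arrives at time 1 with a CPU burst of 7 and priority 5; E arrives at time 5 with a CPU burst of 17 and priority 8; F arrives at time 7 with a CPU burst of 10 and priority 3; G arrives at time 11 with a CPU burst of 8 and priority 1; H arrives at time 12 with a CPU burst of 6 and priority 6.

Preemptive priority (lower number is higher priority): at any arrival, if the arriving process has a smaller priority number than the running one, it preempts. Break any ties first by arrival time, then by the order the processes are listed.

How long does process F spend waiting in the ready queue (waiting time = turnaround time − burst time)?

Gantt: | A 0-2 | B 2-5 | D 5-7 | F 7-11 | G 11-19 | F 19-25 | D 25-30 | H 30-36 | C 36-50 | E 50-67 |
Completion: A=2  B=5  C=50  D=30  E=67  F=25  G=19  H=36
Waiting(F) = turnaround − burst = 18 − 10 = 8

8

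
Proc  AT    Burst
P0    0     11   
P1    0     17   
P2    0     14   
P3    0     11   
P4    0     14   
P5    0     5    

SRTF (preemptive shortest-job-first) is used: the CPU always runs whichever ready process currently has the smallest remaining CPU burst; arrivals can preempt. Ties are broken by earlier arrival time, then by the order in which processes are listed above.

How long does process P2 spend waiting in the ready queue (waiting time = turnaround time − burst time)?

Schedule: | P5 0-5 | P0 5-16 | P3 16-27 | P2 27-41 | P4 41-55 | P1 55-72 |
Completion: P0=16  P1=72  P2=41  P3=27  P4=55  P5=5
Waiting(P2) = turnaround − burst = 41 − 14 = 27

27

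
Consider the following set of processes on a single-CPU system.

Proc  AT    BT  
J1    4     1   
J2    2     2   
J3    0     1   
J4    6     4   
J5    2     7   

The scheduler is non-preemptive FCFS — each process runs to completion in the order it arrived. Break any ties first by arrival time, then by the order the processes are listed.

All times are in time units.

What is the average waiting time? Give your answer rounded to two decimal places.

Schedule: | J3 0-1 | idle 1-2 | J2 2-4 | J5 4-11 | J1 11-12 | J4 12-16 |
Completion: J1=12  J2=4  J3=1  J4=16  J5=11
Turnaround (C−A): J1=8  J2=2  J3=1  J4=10  J5=9
Waiting times: J1=7, J2=0, J3=0, J4=6, J5=2
Average waiting = (7+0+0+6+2) / 5 = 15/5 = 3.00

3.00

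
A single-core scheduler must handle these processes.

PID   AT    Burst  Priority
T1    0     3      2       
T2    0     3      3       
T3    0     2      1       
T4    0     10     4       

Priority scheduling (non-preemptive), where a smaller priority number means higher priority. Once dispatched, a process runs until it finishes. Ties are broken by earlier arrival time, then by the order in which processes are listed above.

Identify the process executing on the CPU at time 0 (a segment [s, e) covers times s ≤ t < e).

Timeline: | T3 0-2 | T1 2-5 | T2 5-8 | T4 8-18 |
Completion: T1=5  T2=8  T3=2  T4=18
Turnaround (C−A): T1=5  T2=8  T3=2  T4=18

T3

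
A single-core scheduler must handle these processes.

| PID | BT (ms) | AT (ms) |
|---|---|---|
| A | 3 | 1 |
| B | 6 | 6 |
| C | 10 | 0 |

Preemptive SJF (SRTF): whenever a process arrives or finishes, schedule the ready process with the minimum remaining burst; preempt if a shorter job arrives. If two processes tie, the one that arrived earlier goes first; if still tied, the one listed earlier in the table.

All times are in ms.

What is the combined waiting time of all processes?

Schedule: | C 0-1 | A 1-4 | C 4-6 | B 6-12 | C 12-19 |
Completion: A=4  B=12  C=19
Turnaround (C−A): A=3  B=6  C=19
Waiting = turnaround − burst: A=0, B=0, C=9
Total waiting = 0 + 0 + 9 = 9

9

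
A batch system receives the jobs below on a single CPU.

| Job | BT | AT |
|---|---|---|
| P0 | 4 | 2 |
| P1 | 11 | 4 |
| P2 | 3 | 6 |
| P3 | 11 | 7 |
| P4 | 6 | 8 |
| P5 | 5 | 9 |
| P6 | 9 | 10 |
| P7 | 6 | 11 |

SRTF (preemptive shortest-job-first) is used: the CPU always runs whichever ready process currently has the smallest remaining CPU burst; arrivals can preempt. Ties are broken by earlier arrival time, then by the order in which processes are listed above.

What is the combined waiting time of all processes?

101

Schedule: | idle 0-2 | P0 2-6 | P2 6-9 | P5 9-14 | P4 14-20 | P7 20-26 | P6 26-35 | P1 35-46 | P3 46-57 |
Completion: P0=6  P1=46  P2=9  P3=57  P4=20  P5=14  P6=35  P7=26
Waiting = turnaround − burst: P0=0, P1=31, P2=0, P3=39, P4=6, P5=0, P6=16, P7=9
Total waiting = 0 + 31 + 0 + 39 + 6 + 0 + 16 + 9 = 101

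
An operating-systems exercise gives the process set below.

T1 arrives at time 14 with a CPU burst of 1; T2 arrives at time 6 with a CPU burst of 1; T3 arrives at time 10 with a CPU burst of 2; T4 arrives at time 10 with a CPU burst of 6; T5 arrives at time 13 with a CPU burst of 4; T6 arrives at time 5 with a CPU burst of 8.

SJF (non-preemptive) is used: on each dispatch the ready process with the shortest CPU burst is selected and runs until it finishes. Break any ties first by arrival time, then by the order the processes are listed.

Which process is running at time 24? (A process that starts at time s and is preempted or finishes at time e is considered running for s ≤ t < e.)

Timeline: | idle 0-5 | T6 5-13 | T2 13-14 | T1 14-15 | T3 15-17 | T5 17-21 | T4 21-27 |
Completion: T1=15  T2=14  T3=17  T4=27  T5=21  T6=13
Turnaround (C−A): T1=1  T2=8  T3=7  T4=17  T5=8  T6=8

T4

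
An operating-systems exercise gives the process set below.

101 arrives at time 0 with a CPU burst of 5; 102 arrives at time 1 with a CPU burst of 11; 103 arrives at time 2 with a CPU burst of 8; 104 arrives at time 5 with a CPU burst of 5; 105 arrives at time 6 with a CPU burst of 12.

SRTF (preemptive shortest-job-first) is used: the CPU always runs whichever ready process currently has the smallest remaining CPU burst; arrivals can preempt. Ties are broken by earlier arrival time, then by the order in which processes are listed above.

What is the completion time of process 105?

41

Timeline: | 101 0-5 | 104 5-10 | 103 10-18 | 102 18-29 | 105 29-41 |
Completion: 101=5  102=29  103=18  104=10  105=41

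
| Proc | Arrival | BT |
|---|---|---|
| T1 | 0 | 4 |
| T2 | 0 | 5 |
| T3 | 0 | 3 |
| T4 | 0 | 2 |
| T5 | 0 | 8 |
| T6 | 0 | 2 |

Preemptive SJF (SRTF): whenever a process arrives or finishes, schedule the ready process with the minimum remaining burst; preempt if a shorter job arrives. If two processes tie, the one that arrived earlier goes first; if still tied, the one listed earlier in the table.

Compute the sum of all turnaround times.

Schedule: | T4 0-2 | T6 2-4 | T3 4-7 | T1 7-11 | T2 11-16 | T5 16-24 |
Completion: T1=11  T2=16  T3=7  T4=2  T5=24  T6=4
Turnaround (C−A): T1=11  T2=16  T3=7  T4=2  T5=24  T6=4
Turnaround = completion − arrival: T1=11, T2=16, T3=7, T4=2, T5=24, T6=4
Total turnaround = 11 + 16 + 7 + 2 + 24 + 4 = 64

64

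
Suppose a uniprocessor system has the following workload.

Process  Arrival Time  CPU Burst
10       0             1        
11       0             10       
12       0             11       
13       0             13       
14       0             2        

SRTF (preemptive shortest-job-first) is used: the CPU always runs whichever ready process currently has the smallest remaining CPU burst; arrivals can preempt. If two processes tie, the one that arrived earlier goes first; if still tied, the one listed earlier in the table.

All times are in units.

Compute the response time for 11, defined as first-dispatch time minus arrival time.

3

Gantt: | 10 0-1 | 14 1-3 | 11 3-13 | 12 13-24 | 13 24-37 |
Completion: 10=1  11=13  12=24  13=37  14=3
Turnaround (C−A): 10=1  11=13  12=24  13=37  14=3
Response(11) = first start − arrival = 3 − 0 = 3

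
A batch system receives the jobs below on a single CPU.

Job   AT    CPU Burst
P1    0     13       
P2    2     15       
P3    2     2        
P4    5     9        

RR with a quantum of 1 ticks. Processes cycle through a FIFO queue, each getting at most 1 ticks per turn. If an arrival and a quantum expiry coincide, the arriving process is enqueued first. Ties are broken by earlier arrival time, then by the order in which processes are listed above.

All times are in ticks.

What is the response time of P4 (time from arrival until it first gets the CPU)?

Schedule: | P1 0-2 | P2 2-3 | P3 3-4 | P1 4-5 | P2 5-6 | P3 6-7 | P4 7-8 | P1 8-9 | P2 9-10 | P4 10-11 | P1 11-12 | P2 12-13 | P4 13-14 | P1 14-15 | P2 15-16 | P4 16-17 | P1 17-18 | P2 18-19 | P4 19-20 | P1 20-21 | P2 21-22 | P4 22-23 | P1 23-24 | P2 24-25 | P4 25-26 | P1 26-27 | P2 27-28 | P4 28-29 | P1 29-30 | P2 30-31 | P4 31-32 | P1 32-33 | P2 33-34 | P1 34-35 | P2 35-39 |
Completion: P1=35  P2=39  P3=7  P4=32
Turnaround (C−A): P1=35  P2=37  P3=5  P4=27
Response(P4) = first start − arrival = 7 − 5 = 2

2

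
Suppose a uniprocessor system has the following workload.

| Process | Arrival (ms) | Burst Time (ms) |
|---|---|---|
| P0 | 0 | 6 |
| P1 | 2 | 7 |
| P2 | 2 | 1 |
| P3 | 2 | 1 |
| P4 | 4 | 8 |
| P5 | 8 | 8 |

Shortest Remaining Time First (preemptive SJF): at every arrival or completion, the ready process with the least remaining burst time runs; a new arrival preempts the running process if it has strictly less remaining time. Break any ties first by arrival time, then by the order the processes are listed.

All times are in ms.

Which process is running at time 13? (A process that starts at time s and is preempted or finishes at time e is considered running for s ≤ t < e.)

Schedule: | P0 0-2 | P2 2-3 | P3 3-4 | P0 4-8 | P1 8-15 | P4 15-23 | P5 23-31 |
Completion: P0=8  P1=15  P2=3  P3=4  P4=23  P5=31
Turnaround (C−A): P0=8  P1=13  P2=1  P3=2  P4=19  P5=23

P1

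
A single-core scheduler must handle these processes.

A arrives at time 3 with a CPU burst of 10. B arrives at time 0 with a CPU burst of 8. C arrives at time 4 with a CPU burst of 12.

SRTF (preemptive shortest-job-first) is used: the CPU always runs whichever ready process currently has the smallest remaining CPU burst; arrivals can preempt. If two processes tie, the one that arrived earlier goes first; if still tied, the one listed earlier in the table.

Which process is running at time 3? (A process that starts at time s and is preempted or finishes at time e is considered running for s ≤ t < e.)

Schedule: | B 0-8 | A 8-18 | C 18-30 |
Completion: A=18  B=8  C=30
Turnaround (C−A): A=15  B=8  C=26

B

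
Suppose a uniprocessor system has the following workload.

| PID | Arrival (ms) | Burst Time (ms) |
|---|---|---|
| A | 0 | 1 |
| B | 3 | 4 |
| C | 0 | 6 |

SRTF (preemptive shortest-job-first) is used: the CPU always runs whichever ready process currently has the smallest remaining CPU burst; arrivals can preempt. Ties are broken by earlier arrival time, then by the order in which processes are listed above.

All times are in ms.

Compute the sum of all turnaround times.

Gantt: | A 0-1 | C 1-7 | B 7-11 |
Completion: A=1  B=11  C=7
Turnaround = completion − arrival: A=1, B=8, C=7
Total turnaround = 1 + 8 + 7 = 16

16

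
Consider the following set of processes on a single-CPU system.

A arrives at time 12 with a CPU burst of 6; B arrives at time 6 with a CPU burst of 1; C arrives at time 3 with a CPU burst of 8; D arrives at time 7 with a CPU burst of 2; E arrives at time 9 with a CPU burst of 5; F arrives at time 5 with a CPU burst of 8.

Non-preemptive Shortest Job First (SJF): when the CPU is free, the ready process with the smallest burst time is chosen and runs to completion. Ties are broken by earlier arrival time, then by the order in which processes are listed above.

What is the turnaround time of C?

Gantt: | idle 0-3 | C 3-11 | B 11-12 | D 12-14 | E 14-19 | A 19-25 | F 25-33 |
Completion: A=25  B=12  C=11  D=14  E=19  F=33
Turnaround(C) = completion − arrival = 11 − 3 = 8

8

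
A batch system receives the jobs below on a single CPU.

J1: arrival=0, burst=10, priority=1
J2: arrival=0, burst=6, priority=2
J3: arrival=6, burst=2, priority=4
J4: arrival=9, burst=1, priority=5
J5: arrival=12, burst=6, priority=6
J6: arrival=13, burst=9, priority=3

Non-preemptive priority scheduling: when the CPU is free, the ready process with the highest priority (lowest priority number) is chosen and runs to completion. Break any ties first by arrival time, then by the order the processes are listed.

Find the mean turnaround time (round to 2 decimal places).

Gantt: | J1 0-10 | J2 10-16 | J6 16-25 | J3 25-27 | J4 27-28 | J5 28-34 |
Completion: J1=10  J2=16  J3=27  J4=28  J5=34  J6=25
Turnaround times: J1=10, J2=16, J3=21, J4=19, J5=22, J6=12
Average turnaround = (10+16+21+19+22+12) / 6 = 100/6 = 16.67

16.67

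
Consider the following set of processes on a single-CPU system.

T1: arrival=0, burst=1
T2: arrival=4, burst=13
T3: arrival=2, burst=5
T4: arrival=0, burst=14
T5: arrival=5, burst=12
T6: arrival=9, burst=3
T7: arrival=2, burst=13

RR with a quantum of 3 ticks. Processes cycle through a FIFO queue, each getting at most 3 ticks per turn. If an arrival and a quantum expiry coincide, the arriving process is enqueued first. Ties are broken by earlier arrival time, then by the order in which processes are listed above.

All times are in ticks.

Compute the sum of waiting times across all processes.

Timeline: | T1 0-1 | T4 1-4 | T3 4-7 | T7 7-10 | T2 10-13 | T4 13-16 | T5 16-19 | T3 19-21 | T6 21-24 | T7 24-27 | T2 27-30 | T4 30-33 | T5 33-36 | T7 36-39 | T2 39-42 | T4 42-45 | T5 45-48 | T7 48-51 | T2 51-54 | T4 54-56 | T5 56-59 | T7 59-60 | T2 60-61 |
Completion: T1=1  T2=61  T3=21  T4=56  T5=59  T6=24  T7=60
Turnaround (C−A): T1=1  T2=57  T3=19  T4=56  T5=54  T6=15  T7=58
Waiting = turnaround − burst: T1=0, T2=44, T3=14, T4=42, T5=42, T6=12, T7=45
Total waiting = 0 + 44 + 14 + 42 + 42 + 12 + 45 = 199

199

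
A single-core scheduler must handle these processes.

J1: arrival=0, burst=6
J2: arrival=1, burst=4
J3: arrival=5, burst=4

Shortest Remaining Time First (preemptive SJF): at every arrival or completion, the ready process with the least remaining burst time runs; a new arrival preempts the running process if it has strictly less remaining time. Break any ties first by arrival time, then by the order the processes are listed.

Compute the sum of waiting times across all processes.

8

Timeline: | J1 0-1 | J2 1-5 | J3 5-9 | J1 9-14 |
Completion: J1=14  J2=5  J3=9
Turnaround (C−A): J1=14  J2=4  J3=4
Waiting = turnaround − burst: J1=8, J2=0, J3=0
Total waiting = 8 + 0 + 0 = 8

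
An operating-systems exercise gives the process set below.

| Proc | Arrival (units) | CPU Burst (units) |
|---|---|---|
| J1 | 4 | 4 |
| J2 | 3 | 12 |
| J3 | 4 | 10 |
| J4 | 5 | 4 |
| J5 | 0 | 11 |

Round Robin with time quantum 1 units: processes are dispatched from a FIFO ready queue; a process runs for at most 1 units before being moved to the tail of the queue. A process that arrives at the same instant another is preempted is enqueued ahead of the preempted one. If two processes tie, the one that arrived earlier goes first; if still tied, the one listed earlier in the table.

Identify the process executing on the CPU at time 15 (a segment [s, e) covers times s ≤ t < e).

Gantt: | J5 0-3 | J2 3-4 | J5 4-5 | J1 5-6 | J3 6-7 | J2 7-8 | J4 8-9 | J5 9-10 | J1 10-11 | J3 11-12 | J2 12-13 | J4 13-14 | J5 14-15 | J1 15-16 | J3 16-17 | J2 17-18 | J4 18-19 | J5 19-20 | J1 20-21 | J3 21-22 | J2 22-23 | J4 23-24 | J5 24-25 | J3 25-26 | J2 26-27 | J5 27-28 | J3 28-29 | J2 29-30 | J5 30-31 | J3 31-32 | J2 32-33 | J5 33-34 | J3 34-35 | J2 35-36 | J3 36-37 | J2 37-38 | J3 38-39 | J2 39-41 |
Completion: J1=21  J2=41  J3=39  J4=24  J5=34

J1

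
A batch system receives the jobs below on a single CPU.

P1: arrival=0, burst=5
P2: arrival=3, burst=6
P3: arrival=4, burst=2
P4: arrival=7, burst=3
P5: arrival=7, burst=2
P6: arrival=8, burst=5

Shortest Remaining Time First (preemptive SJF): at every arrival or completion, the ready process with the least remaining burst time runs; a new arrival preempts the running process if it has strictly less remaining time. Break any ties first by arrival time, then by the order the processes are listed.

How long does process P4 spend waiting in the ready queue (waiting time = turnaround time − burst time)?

Gantt: | P1 0-5 | P3 5-7 | P5 7-9 | P4 9-12 | P6 12-17 | P2 17-23 |
Completion: P1=5  P2=23  P3=7  P4=12  P5=9  P6=17
Waiting(P4) = turnaround − burst = 5 − 3 = 2

2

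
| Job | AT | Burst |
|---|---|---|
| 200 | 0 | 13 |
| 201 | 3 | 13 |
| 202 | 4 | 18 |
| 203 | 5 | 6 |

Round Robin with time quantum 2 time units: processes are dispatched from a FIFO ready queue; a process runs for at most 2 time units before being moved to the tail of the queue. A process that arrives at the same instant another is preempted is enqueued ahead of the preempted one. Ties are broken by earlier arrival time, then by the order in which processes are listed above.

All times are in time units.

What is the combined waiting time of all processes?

99

Schedule: | 200 0-4 | 201 4-6 | 202 6-8 | 200 8-10 | 203 10-12 | 201 12-14 | 202 14-16 | 200 16-18 | 203 18-20 | 201 20-22 | 202 22-24 | 200 24-26 | 203 26-28 | 201 28-30 | 202 30-32 | 200 32-34 | 201 34-36 | 202 36-38 | 200 38-39 | 201 39-41 | 202 41-43 | 201 43-44 | 202 44-50 |
Completion: 200=39  201=44  202=50  203=28
Waiting = turnaround − burst: 200=26, 201=28, 202=28, 203=17
Total waiting = 26 + 28 + 28 + 17 = 99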